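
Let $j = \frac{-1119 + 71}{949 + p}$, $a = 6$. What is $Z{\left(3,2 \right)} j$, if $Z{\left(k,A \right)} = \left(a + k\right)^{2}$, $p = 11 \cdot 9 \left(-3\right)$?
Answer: $- \frac{21222}{163} \approx -130.2$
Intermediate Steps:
$p = -297$ ($p = 99 \left(-3\right) = -297$)
$Z{\left(k,A \right)} = \left(6 + k\right)^{2}$
$j = - \frac{262}{163}$ ($j = \frac{-1119 + 71}{949 - 297} = - \frac{1048}{652} = \left(-1048\right) \frac{1}{652} = - \frac{262}{163} \approx -1.6074$)
$Z{\left(3,2 \right)} j = \left(6 + 3\right)^{2} \left(- \frac{262}{163}\right) = 9^{2} \left(- \frac{262}{163}\right) = 81 \left(- \frac{262}{163}\right) = - \frac{21222}{163}$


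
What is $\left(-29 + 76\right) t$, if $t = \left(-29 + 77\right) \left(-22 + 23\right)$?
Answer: $2256$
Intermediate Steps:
$t = 48$ ($t = 48 \cdot 1 = 48$)
$\left(-29 + 76\right) t = \left(-29 + 76\right) 48 = 47 \cdot 48 = 2256$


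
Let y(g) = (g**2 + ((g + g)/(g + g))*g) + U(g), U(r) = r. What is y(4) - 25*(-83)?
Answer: 2099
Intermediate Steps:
y(g) = g**2 + 2*g (y(g) = (g**2 + ((g + g)/(g + g))*g) + g = (g**2 + ((2*g)/((2*g)))*g) + g = (g**2 + ((2*g)*(1/(2*g)))*g) + g = (g**2 + 1*g) + g = (g**2 + g) + g = (g + g**2) + g = g**2 + 2*g)
y(4) - 25*(-83) = 4*(2 + 4) - 25*(-83) = 4*6 + 2075 = 24 + 2075 = 2099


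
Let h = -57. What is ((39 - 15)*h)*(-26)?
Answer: 35568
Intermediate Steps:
((39 - 15)*h)*(-26) = ((39 - 15)*(-57))*(-26) = (24*(-57))*(-26) = -1368*(-26) = 35568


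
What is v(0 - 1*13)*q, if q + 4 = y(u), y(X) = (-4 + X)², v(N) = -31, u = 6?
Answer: 0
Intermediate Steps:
q = 0 (q = -4 + (-4 + 6)² = -4 + 2² = -4 + 4 = 0)
v(0 - 1*13)*q = -31*0 = 0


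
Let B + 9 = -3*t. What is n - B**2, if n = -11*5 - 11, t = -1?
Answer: -102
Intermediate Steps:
B = -6 (B = -9 - 3*(-1) = -9 + 3 = -6)
n = -66 (n = -55 - 11 = -66)
n - B**2 = -66 - 1*(-6)**2 = -66 - 1*36 = -66 - 36 = -102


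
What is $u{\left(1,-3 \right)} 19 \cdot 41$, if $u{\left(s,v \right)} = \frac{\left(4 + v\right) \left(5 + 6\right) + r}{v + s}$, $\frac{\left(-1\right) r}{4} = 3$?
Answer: $\frac{779}{2} \approx 389.5$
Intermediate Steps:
$r = -12$ ($r = \left(-4\right) 3 = -12$)
$u{\left(s,v \right)} = \frac{32 + 11 v}{s + v}$ ($u{\left(s,v \right)} = \frac{\left(4 + v\right) \left(5 + 6\right) - 12}{v + s} = \frac{\left(4 + v\right) 11 - 12}{s + v} = \frac{\left(44 + 11 v\right) - 12}{s + v} = \frac{32 + 11 v}{s + v}$)
$u{\left(1,-3 \right)} 19 \cdot 41 = \frac{32 + 11 \left(-3\right)}{1 - 3} \cdot 19 \cdot 41 = \frac{32 - 33}{-2} \cdot 19 \cdot 41 = \left(- \frac{1}{2}\right) \left(-1\right) 19 \cdot 41 = \frac{1}{2} \cdot 19 \cdot 41 = \frac{19}{2} \cdot 41 = \frac{779}{2}$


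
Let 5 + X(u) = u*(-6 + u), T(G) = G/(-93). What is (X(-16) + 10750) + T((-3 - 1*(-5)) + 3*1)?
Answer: 1032016/93 ≈ 11097.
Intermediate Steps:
T(G) = -G/93 (T(G) = G*(-1/93) = -G/93)
X(u) = -5 + u*(-6 + u)
(X(-16) + 10750) + T((-3 - 1*(-5)) + 3*1) = ((-5 + (-16)² - 6*(-16)) + 10750) - ((-3 - 1*(-5)) + 3*1)/93 = ((-5 + 256 + 96) + 10750) - ((-3 + 5) + 3)/93 = (347 + 10750) - (2 + 3)/93 = 11097 - 1/93*5 = 11097 - 5/93 = 1032016/93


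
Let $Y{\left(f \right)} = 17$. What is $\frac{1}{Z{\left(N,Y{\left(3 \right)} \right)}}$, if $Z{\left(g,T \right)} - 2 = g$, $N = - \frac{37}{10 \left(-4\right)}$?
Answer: $\frac{40}{117} \approx 0.34188$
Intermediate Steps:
$N = \frac{37}{40}$ ($N = - \frac{37}{-40} = \left(-37\right) \left(- \frac{1}{40}\right) = \frac{37}{40} \approx 0.925$)
$Z{\left(g,T \right)} = 2 + g$
$\frac{1}{Z{\left(N,Y{\left(3 \right)} \right)}} = \frac{1}{2 + \frac{37}{40}} = \frac{1}{\frac{117}{40}} = \frac{40}{117}$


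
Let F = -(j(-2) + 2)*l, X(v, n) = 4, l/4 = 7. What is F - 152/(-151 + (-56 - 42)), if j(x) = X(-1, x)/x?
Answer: 152/249 ≈ 0.61044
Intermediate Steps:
l = 28 (l = 4*7 = 28)
j(x) = 4/x
F = 0 (F = -(4/(-2) + 2)*28 = -(4*(-½) + 2)*28 = -(-2 + 2)*28 = -0*28 = -1*0 = 0)
F - 152/(-151 + (-56 - 42)) = 0 - 152/(-151 + (-56 - 42)) = 0 - 152/(-151 - 98) = 0 - 152/(-249) = 0 - 1/249*(-152) = 0 + 152/249 = 152/249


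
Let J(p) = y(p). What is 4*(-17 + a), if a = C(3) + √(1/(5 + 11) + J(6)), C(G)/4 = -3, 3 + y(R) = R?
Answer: -109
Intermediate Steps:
y(R) = -3 + R
J(p) = -3 + p
C(G) = -12 (C(G) = 4*(-3) = -12)
a = -41/4 (a = -12 + √(1/(5 + 11) + (-3 + 6)) = -12 + √(1/16 + 3) = -12 + √(49/16) = -12 + 7/4 = -41/4 ≈ -10.250)
4*(-17 + a) = 4*(-17 - 41/4) = 4*(-109/4) = -109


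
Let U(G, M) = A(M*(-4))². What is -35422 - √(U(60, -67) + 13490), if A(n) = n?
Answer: -35422 - √85314 ≈ -35714.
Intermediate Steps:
U(G, M) = 16*M² (U(G, M) = (M*(-4))² = (-4*M)² = 16*M²)
-35422 - √(U(60, -67) + 13490) = -35422 - √(16*(-67)² + 13490) = -35422 - √(16*4489 + 13490) = -35422 - √(71824 + 13490) = -35422 - √85314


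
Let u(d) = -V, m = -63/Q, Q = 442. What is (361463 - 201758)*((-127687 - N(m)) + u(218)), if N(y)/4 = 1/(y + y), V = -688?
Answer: -20280134355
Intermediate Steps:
m = -63/442 ≈ -0.14253
N(y) = 2/y (N(y) = 4/(y + y) = 4/((2*y)) = 4*(1/(2*y)) = 2/y)
u(d) = 688 (u(d) = -1*(-688) = 688)
(361463 - 201758)*((-127687 - N(m)) + u(218)) = (361463 - 201758)*((-127687 - 2/(-63/442)) + 688) = 159705*((-127687 - 2*(-442)/63) + 688) = 159705*((-127687 - 1*(-884/63)) + 688) = 159705*((-127687 + 884/63) + 688) = 159705*(-8043397/63 + 688) = 159705*(-8000053/63) = -20280134355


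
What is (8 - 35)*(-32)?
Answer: 864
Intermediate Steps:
(8 - 35)*(-32) = -27*(-32) = 864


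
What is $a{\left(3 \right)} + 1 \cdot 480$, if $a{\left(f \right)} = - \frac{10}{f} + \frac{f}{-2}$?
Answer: $\frac{2851}{6} \approx 475.17$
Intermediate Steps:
$a{\left(f \right)} = - \frac{10}{f} - \frac{f}{2}$ ($a{\left(f \right)} = - \frac{10}{f} + f \left(- \frac{1}{2}\right) = - \frac{10}{f} - \frac{f}{2}$)
$a{\left(3 \right)} + 1 \cdot 480 = \left(- \frac{10}{3} - \frac{3}{2}\right) + 1 \cdot 480 = \left(\left(-10\right) \frac{1}{3} - \frac{3}{2}\right) + 480 = \left(- \frac{10}{3} - \frac{3}{2}\right) + 480 = - \frac{29}{6} + 480 = \frac{2851}{6}$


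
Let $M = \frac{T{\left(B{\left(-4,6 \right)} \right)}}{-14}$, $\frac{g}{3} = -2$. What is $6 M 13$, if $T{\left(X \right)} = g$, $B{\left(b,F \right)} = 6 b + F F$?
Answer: $\frac{234}{7} \approx 33.429$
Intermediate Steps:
$g = -6$ ($g = 3 \left(-2\right) = -6$)
$B{\left(b,F \right)} = F^{2} + 6 b$ ($B{\left(b,F \right)} = 6 b + F^{2} = F^{2} + 6 b$)
$T{\left(X \right)} = -6$
$M = \frac{3}{7}$ ($M = - \frac{6}{-14} = \left(-6\right) \left(- \frac{1}{14}\right) = \frac{3}{7} \approx 0.42857$)
$6 M 13 = 6 \cdot \frac{3}{7} \cdot 13 = \frac{18}{7} \cdot 13 = \frac{234}{7}$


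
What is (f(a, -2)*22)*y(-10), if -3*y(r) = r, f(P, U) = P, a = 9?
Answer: 660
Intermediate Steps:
y(r) = -r/3
(f(a, -2)*22)*y(-10) = (9*22)*(-⅓*(-10)) = 198*(10/3) = 660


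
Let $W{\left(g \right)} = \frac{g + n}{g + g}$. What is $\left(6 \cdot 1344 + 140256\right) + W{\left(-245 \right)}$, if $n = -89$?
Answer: $\frac{36338567}{245} \approx 1.4832 \cdot 10^{5}$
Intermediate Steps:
$W{\left(g \right)} = \frac{-89 + g}{2 g}$ ($W{\left(g \right)} = \frac{g - 89}{g + g} = \frac{-89 + g}{2 g}$)
$\left(6 \cdot 1344 + 140256\right) + W{\left(-245 \right)} = \left(6 \cdot 1344 + 140256\right) + \frac{-89 - 245}{2 \left(-245\right)} = \left(8064 + 140256\right) + \frac{1}{2} \left(- \frac{1}{245}\right) \left(-334\right) = 148320 + \frac{167}{245} = \frac{36338567}{245}$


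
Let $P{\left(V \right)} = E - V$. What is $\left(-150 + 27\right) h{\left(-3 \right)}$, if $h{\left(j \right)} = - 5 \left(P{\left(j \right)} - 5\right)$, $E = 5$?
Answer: $1845$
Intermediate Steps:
$P{\left(V \right)} = 5 - V$
$h{\left(j \right)} = 5 j$ ($h{\left(j \right)} = - 5 \left(\left(5 - j\right) - 5\right) = - 5 \left(- j\right) = 5 j$)
$\left(-150 + 27\right) h{\left(-3 \right)} = \left(-150 + 27\right) 5 \left(-3\right) = \left(-123\right) \left(-15\right) = 1845$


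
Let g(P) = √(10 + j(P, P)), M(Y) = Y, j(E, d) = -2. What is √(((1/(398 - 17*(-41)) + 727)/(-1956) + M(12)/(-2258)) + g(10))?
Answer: √(-61232673498412070 + 324848838291913800*√2)/403019130 ≈ 1.5657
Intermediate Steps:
g(P) = 2*√2 (g(P) = √(10 - 2) = √8 = 2*√2)
√(((1/(398 - 17*(-41)) + 727)/(-1956) + M(12)/(-2258)) + g(10)) = √(((1/(398 - 17*(-41)) + 727)/(-1956) + 12/(-2258)) + 2*√2) = √(((1/(398 + 697) + 727)*(-1/1956) + 12*(-1/2258)) + 2*√2) = √(((1/1095 + 727)*(-1/1956) - 6/1129) + 2*√2) = √(((796066/1095)*(-1/1956) - 6/1129) + 2*√2) = √((-398033/1070910 - 6/1129) + 2*√2) = √(-455804717/1209057390 + 2*√2)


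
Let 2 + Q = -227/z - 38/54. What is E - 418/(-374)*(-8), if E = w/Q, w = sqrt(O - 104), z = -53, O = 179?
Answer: -152/17 + 1431*sqrt(3)/452 ≈ -3.4576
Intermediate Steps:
w = 5*sqrt(3) (w = sqrt(179 - 104) = sqrt(75) = 5*sqrt(3) ≈ 8.6602)
Q = 2260/1431 (Q = -2 + (-227/(-53) - 38/54) = -2 + (-227*(-1/53) - 38*1/54) = -2 + (227/53 - 19/27) = -2 + 5122/1431 = 2260/1431 ≈ 1.5793)
E = 1431*sqrt(3)/452 (E = (5*sqrt(3))/(2260/1431) = (5*sqrt(3))*(1431/2260) = 1431*sqrt(3)/452 ≈ 5.4836)
E - 418/(-374)*(-8) = 1431*sqrt(3)/452 - 418/(-374)*(-8) = 1431*sqrt(3)/452 - 418*(-1/374)*(-8) = 1431*sqrt(3)/452 + (19/17)*(-8) = 1431*sqrt(3)/452 - 152/17 = -152/17 + 1431*sqrt(3)/452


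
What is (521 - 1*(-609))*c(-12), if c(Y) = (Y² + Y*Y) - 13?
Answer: 310750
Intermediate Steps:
c(Y) = -13 + 2*Y² (c(Y) = (Y² + Y²) - 13 = 2*Y² - 13 = -13 + 2*Y²)
(521 - 1*(-609))*c(-12) = (521 - 1*(-609))*(-13 + 2*(-12)²) = (521 + 609)*(-13 + 2*144) = 1130*(-13 + 288) = 1130*275 = 310750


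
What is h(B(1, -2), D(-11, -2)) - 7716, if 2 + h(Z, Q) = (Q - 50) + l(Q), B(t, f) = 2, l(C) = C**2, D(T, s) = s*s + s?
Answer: -7762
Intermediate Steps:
D(T, s) = s + s**2 (D(T, s) = s**2 + s = s + s**2)
h(Z, Q) = -52 + Q + Q**2 (h(Z, Q) = -2 + ((Q - 50) + Q**2) = -2 + ((-50 + Q) + Q**2) = -2 + (-50 + Q + Q**2) = -52 + Q + Q**2)
h(B(1, -2), D(-11, -2)) - 7716 = (-52 - 2*(1 - 2) + (-2*(1 - 2))**2) - 7716 = (-52 - 2*(-1) + (-2*(-1))**2) - 7716 = (-52 + 2 + 2**2) - 7716 = (-52 + 2 + 4) - 7716 = -46 - 7716 = -7762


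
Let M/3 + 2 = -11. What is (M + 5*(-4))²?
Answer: 3481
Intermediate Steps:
M = -39 (M = -6 + 3*(-11) = -6 - 33 = -39)
(M + 5*(-4))² = (-39 + 5*(-4))² = (-39 - 20)² = (-59)² = 3481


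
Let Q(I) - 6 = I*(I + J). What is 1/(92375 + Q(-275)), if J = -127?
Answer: 1/202931 ≈ 4.9278e-6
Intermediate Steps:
Q(I) = 6 + I*(-127 + I) (Q(I) = 6 + I*(I - 127) = 6 + I*(-127 + I))
1/(92375 + Q(-275)) = 1/(92375 + (6 + (-275)**2 - 127*(-275))) = 1/(92375 + (6 + 75625 + 34925)) = 1/(92375 + 110556) = 1/202931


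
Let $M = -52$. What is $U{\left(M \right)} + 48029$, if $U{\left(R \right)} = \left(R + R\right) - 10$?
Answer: $47915$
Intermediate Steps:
$U{\left(R \right)} = -10 + 2 R$ ($U{\left(R \right)} = 2 R - 10 = -10 + 2 R$)
$U{\left(M \right)} + 48029 = \left(-10 + 2 \left(-52\right)\right) + 48029 = \left(-10 - 104\right) + 48029 = -114 + 48029 = 47915$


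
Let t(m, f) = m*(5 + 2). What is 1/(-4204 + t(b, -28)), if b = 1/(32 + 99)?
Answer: -131/550717 ≈ -0.00023787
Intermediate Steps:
b = 1/131 ≈ 0.0076336
t(m, f) = 7*m (t(m, f) = m*7 = 7*m)
1/(-4204 + t(b, -28)) = 1/(-4204 + 7*(1/131)) = 1/(-4204 + 7/131) = 1/(-550717/131) = -131/550717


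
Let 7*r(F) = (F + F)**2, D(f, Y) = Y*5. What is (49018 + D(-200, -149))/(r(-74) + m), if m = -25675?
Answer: -112637/52607 ≈ -2.1411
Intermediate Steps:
D(f, Y) = 5*Y
r(F) = 4*F**2/7 (r(F) = (F + F)**2/7 = (2*F)**2/7 = (4*F**2)/7 = 4*F**2/7)
(49018 + D(-200, -149))/(r(-74) + m) = (49018 + 5*(-149))/((4/7)*(-74)**2 - 25675) = (49018 - 745)/((4/7)*5476 - 25675) = 48273/(21904/7 - 25675) = 48273/(-157821/7) = 48273*(-7/157821) = -112637/52607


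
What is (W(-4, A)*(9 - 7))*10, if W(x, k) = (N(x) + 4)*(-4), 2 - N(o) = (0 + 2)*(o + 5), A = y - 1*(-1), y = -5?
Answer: -320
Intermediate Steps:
A = -4 (A = -5 - 1*(-1) = -5 + 1 = -4)
N(o) = -8 - 2*o (N(o) = 2 - (0 + 2)*(o + 5) = 2 - 2*(5 + o) = 2 - (10 + 2*o) = 2 + (-10 - 2*o) = -8 - 2*o)
W(x, k) = 16 + 8*x (W(x, k) = ((-8 - 2*x) + 4)*(-4) = (-4 - 2*x)*(-4) = 16 + 8*x)
(W(-4, A)*(9 - 7))*10 = ((16 + 8*(-4))*(9 - 7))*10 = ((16 - 32)*2)*10 = -16*2*10 = -32*10 = -320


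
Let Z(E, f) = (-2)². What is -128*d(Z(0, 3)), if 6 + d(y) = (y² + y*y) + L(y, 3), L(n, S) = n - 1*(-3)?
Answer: -4224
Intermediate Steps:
Z(E, f) = 4
L(n, S) = 3 + n (L(n, S) = n + 3 = 3 + n)
d(y) = -3 + y + 2*y² (d(y) = -6 + ((y² + y*y) + (3 + y)) = -6 + ((y² + y²) + (3 + y)) = -6 + (2*y² + (3 + y)) = -6 + (3 + y + 2*y²) = -3 + y + 2*y²)
-128*d(Z(0, 3)) = -128*(-3 + 4 + 2*4²) = -128*(-3 + 4 + 2*16) = -128*(-3 + 4 + 32) = -128*33 = -4224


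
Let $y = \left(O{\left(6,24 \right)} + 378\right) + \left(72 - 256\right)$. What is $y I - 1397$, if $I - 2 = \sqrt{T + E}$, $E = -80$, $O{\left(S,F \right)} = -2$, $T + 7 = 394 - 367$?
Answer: $-1013 + 384 i \sqrt{15} \approx -1013.0 + 1487.2 i$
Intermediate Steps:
$T = 20$ ($T = -7 + \left(394 - 367\right) = -7 + 27 = 20$)
$y = 192$ ($y = \left(-2 + 378\right) + \left(72 - 256\right) = 376 - 184 = 192$)
$I = 2 + 2 i \sqrt{15}$ ($I = 2 + \sqrt{20 - 80} = 2 + \sqrt{-60} = 2 + 2 i \sqrt{15} \approx 2.0 + 7.746 i$)
$y I - 1397 = 192 \left(2 + 2 i \sqrt{15}\right) - 1397 = \left(384 + 384 i \sqrt{15}\right) - 1397 = -1013 + 384 i \sqrt{15}$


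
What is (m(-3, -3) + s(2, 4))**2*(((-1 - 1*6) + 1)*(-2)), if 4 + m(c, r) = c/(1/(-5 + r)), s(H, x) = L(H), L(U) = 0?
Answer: 4800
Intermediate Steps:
s(H, x) = 0
m(c, r) = -4 + c*(-5 + r) (m(c, r) = -4 + c/(1/(-5 + r)) = -4 + c*(-5 + r))
(m(-3, -3) + s(2, 4))**2*(((-1 - 1*6) + 1)*(-2)) = ((-4 - 5*(-3) - 3*(-3)) + 0)**2*(((-1 - 1*6) + 1)*(-2)) = ((-4 + 15 + 9) + 0)**2*(((-1 - 6) + 1)*(-2)) = (20 + 0)**2*((-7 + 1)*(-2)) = 20**2*(-6*(-2)) = 400*12 = 4800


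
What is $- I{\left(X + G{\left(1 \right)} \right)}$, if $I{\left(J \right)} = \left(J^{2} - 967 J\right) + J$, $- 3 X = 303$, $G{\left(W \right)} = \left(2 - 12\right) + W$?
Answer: $-118360$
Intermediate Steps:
$G{\left(W \right)} = -10 + W$
$X = -101$ ($X = \left(- \frac{1}{3}\right) 303 = -101$)
$I{\left(J \right)} = J^{2} - 966 J$
$- I{\left(X + G{\left(1 \right)} \right)} = - \left(-101 + \left(-10 + 1\right)\right) \left(-966 + \left(-101 + \left(-10 + 1\right)\right)\right) = - \left(-101 - 9\right) \left(-966 - 110\right) = - \left(-110\right) \left(-966 - 110\right) = - \left(-110\right) \left(-1076\right) = \left(-1\right) 118360 = -118360$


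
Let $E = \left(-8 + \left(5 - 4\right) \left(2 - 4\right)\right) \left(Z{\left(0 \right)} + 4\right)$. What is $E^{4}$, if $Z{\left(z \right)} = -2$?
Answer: $160000$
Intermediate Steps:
$E = -20$ ($E = \left(-8 + \left(5 - 4\right) \left(2 - 4\right)\right) \left(-2 + 4\right) = \left(-8 + 1 \left(-2\right)\right) 2 = \left(-8 - 2\right) 2 = \left(-10\right) 2 = -20$)
$E^{4} = \left(-20\right)^{4} = 160000$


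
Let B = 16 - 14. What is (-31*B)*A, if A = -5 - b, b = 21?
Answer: 1612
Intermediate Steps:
A = -26 (A = -5 - 1*21 = -5 - 21 = -26)
B = 2
(-31*B)*A = -31*2*(-26) = -62*(-26) = 1612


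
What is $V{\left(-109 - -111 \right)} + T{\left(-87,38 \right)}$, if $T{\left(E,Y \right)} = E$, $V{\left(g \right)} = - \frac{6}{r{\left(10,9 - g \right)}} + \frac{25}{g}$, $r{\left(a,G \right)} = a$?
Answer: $- \frac{751}{10} \approx -75.1$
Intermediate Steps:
$V{\left(g \right)} = - \frac{3}{5} + \frac{25}{g}$ ($V{\left(g \right)} = - \frac{6}{10} + \frac{25}{g} = \left(-6\right) \frac{1}{10} + \frac{25}{g} = - \frac{3}{5} + \frac{25}{g}$)
$V{\left(-109 - -111 \right)} + T{\left(-87,38 \right)} = \left(- \frac{3}{5} + \frac{25}{-109 - -111}\right) - 87 = \left(- \frac{3}{5} + \frac{25}{-109 + 111}\right) - 87 = \left(- \frac{3}{5} + \frac{25}{2}\right) - 87 = \frac{119}{10} - 87 = - \frac{751}{10}$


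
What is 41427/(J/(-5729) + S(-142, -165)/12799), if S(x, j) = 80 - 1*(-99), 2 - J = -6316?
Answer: -3037654287117/79838591 ≈ -38047.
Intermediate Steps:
J = 6318 (J = 2 - 1*(-6316) = 2 + 6316 = 6318)
S(x, j) = 179 (S(x, j) = 80 + 99 = 179)
41427/(J/(-5729) + S(-142, -165)/12799) = 41427/(6318/(-5729) + 179/12799) = 41427/(6318*(-1/5729) + 179*(1/12799)) = 41427/(-6318/5729 + 179/12799) = 41427/(-79838591/73325471) = 41427*(-73325471/79838591) = -3037654287117/79838591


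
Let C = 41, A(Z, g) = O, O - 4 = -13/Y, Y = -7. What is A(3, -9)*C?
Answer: 1681/7 ≈ 240.14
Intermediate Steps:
O = 41/7 (O = 4 - 13/(-7) = 4 - 13*(-1/7) = 4 + 13/7 = 41/7 ≈ 5.8571)
A(Z, g) = 41/7
A(3, -9)*C = (41/7)*41 = 1681/7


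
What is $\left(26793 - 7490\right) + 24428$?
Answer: $43731$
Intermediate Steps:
$\left(26793 - 7490\right) + 24428 = 19303 + 24428 = 43731$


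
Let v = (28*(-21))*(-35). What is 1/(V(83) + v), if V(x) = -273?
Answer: 1/20307 ≈ 4.9244e-5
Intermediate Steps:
v = 20580 (v = -588*(-35) = 20580)
1/(V(83) + v) = 1/(-273 + 20580) = 1/20307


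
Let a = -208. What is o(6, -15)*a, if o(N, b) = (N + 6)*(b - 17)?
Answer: 79872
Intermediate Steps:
o(N, b) = (-17 + b)*(6 + N) (o(N, b) = (6 + N)*(-17 + b) = (-17 + b)*(6 + N))
o(6, -15)*a = (-102 - 17*6 + 6*(-15) + 6*(-15))*(-208) = (-102 - 102 - 90 - 90)*(-208) = -384*(-208) = 79872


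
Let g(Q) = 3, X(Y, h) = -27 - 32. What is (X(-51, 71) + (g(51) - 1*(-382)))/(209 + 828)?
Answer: 326/1037 ≈ 0.31437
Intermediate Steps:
X(Y, h) = -59
(X(-51, 71) + (g(51) - 1*(-382)))/(209 + 828) = (-59 + (3 - 1*(-382)))/(209 + 828) = (-59 + (3 + 382))/1037 = (-59 + 385)*(1/1037) = 326*(1/1037) = 326/1037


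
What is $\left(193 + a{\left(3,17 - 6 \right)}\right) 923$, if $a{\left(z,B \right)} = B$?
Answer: $188292$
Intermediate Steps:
$\left(193 + a{\left(3,17 - 6 \right)}\right) 923 = \left(193 + \left(17 - 6\right)\right) 923 = \left(193 + 11\right) 923 = 204 \cdot 923 = 188292$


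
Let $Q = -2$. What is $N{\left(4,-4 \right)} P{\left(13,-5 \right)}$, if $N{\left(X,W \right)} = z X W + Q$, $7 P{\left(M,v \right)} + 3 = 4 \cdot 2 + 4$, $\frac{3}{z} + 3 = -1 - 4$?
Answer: $\frac{36}{7} \approx 5.1429$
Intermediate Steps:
$z = - \frac{3}{8}$ ($z = \frac{3}{-3 - 5} = \frac{3}{-8} = 3 \left(- \frac{1}{8}\right) = - \frac{3}{8} \approx -0.375$)
$P{\left(M,v \right)} = \frac{9}{7}$ ($P{\left(M,v \right)} = - \frac{3}{7} + \frac{4 \cdot 2 + 4}{7} = - \frac{3}{7} + \frac{8 + 4}{7} = - \frac{3}{7} + \frac{1}{7} \cdot 12 = - \frac{3}{7} + \frac{12}{7} = \frac{9}{7}$)
$N{\left(X,W \right)} = -2 - \frac{3 W X}{8}$ ($N{\left(X,W \right)} = - \frac{3 X}{8} W - 2 = - \frac{3 W X}{8} - 2 = -2 - \frac{3 W X}{8}$)
$N{\left(4,-4 \right)} P{\left(13,-5 \right)} = \left(-2 - \left(- \frac{3}{2}\right) 4\right) \frac{9}{7} = \left(-2 + 6\right) \frac{9}{7} = 4 \cdot \frac{9}{7} = \frac{36}{7}$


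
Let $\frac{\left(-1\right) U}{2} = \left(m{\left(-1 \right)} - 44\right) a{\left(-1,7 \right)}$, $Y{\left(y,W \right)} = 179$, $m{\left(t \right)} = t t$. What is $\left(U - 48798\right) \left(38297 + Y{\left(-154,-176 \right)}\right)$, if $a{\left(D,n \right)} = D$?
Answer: $-1880860784$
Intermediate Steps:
$m{\left(t \right)} = t^{2}$
$U = -86$ ($U = - 2 \left(\left(-1\right)^{2} - 44\right) \left(-1\right) = - 2 \left(1 - 44\right) \left(-1\right) = - 2 \left(\left(-43\right) \left(-1\right)\right) = \left(-2\right) 43 = -86$)
$\left(U - 48798\right) \left(38297 + Y{\left(-154,-176 \right)}\right) = \left(-86 - 48798\right) \left(38297 + 179\right) = \left(-48884\right) 38476 = -1880860784$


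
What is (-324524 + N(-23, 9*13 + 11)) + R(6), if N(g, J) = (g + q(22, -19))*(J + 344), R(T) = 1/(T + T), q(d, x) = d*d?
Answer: -1283183/12 ≈ -1.0693e+5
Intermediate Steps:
q(d, x) = d²
R(T) = 1/(2*T)
N(g, J) = (344 + J)*(484 + g) (N(g, J) = (g + 22²)*(J + 344) = (g + 484)*(344 + J) = (484 + g)*(344 + J) = (344 + J)*(484 + g))
(-324524 + N(-23, 9*13 + 11)) + R(6) = (-324524 + (166496 + 344*(-23) + 484*(9*13 + 11) + (9*13 + 11)*(-23))) + (½)/6 = (-324524 + (166496 - 7912 + 484*(117 + 11) + (117 + 11)*(-23))) + (½)*(⅙) = (-324524 + (166496 - 7912 + 484*128 + 128*(-23))) + 1/12 = (-324524 + (166496 - 7912 + 61952 - 2944)) + 1/12 = (-324524 + 217592) + 1/12 = -106932 + 1/12 = -1283183/12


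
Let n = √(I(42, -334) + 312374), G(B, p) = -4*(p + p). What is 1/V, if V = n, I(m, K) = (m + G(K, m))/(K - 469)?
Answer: √50355450662/125418308 ≈ 0.0017892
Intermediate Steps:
G(B, p) = -8*p
I(m, K) = -7*m/(-469 + K) (I(m, K) = (m - 8*m)/(K - 469) = (-7*m)/(-469 + K) = -7*m/(-469 + K))
n = 2*√50355450662/803 (n = √(-7*42/(-469 - 334) + 312374) = √(-7*42/(-803) + 312374) = √(-7*42*(-1/803) + 312374) = √(294/803 + 312374) = √(250836616/803) = 2*√50355450662/803 ≈ 558.90)
V = 2*√50355450662/803 ≈ 558.90
1/V = 1/(2*√50355450662/803) = √50355450662/125418308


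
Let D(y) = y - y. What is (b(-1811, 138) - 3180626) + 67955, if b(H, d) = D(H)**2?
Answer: -3112671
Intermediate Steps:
D(y) = 0
b(H, d) = 0 (b(H, d) = 0**2 = 0)
(b(-1811, 138) - 3180626) + 67955 = (0 - 3180626) + 67955 = -3180626 + 67955 = -3112671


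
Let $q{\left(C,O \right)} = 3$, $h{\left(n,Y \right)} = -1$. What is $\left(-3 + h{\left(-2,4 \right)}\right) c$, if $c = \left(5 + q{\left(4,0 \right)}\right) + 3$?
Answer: $-44$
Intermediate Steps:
$c = 11$ ($c = \left(5 + 3\right) + 3 = 8 + 3 = 11$)
$\left(-3 + h{\left(-2,4 \right)}\right) c = \left(-3 - 1\right) 11 = \left(-4\right) 11 = -44$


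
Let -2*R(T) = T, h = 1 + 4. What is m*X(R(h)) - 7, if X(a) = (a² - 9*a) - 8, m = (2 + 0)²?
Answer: 76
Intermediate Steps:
m = 4 (m = 2² = 4)
h = 5
R(T) = -T/2
X(a) = -8 + a² - 9*a
m*X(R(h)) - 7 = 4*(-8 + (-½*5)² - (-9)*5/2) - 7 = 4*(-8 + (-5/2)² - 9*(-5/2)) - 7 = 4*(-8 + 25/4 + 45/2) - 7 = 4*(83/4) - 7 = 83 - 7 = 76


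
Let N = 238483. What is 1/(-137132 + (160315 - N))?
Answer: -1/215300 ≈ -4.6447e-6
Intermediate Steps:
1/(-137132 + (160315 - N)) = 1/(-137132 + (160315 - 1*238483)) = 1/(-137132 + (160315 - 238483)) = 1/(-137132 - 78168) = 1/(-215300) = -1/215300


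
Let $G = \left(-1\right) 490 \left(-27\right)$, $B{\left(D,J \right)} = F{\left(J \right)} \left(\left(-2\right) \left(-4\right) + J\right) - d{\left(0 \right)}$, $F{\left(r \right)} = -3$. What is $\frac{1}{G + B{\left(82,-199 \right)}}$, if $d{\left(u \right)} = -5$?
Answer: $\frac{1}{13808} \approx 7.2422 \cdot 10^{-5}$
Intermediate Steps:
$B{\left(D,J \right)} = -19 - 3 J$ ($B{\left(D,J \right)} = - 3 \left(\left(-2\right) \left(-4\right) + J\right) - -5 = - 3 \left(8 + J\right) + 5 = \left(-24 - 3 J\right) + 5 = -19 - 3 J$)
$G = 13230$ ($G = \left(-490\right) \left(-27\right) = 13230$)
$\frac{1}{G + B{\left(82,-199 \right)}} = \frac{1}{13230 - -578} = \frac{1}{13230 + \left(-19 + 597\right)} = \frac{1}{13230 + 578} = \frac{1}{13808}$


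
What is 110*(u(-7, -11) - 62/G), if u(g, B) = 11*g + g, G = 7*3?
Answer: -200860/21 ≈ -9564.8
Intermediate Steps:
G = 21
u(g, B) = 12*g
110*(u(-7, -11) - 62/G) = 110*(12*(-7) - 62/21) = 110*(-84 - 62*1/21) = 110*(-84 - 62/21) = 110*(-1826/21) = -200860/21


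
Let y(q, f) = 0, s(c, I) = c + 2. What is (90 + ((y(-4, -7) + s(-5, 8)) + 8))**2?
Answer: 9025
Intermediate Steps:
s(c, I) = 2 + c
(90 + ((y(-4, -7) + s(-5, 8)) + 8))**2 = (90 + ((0 + (2 - 5)) + 8))**2 = (90 + ((0 - 3) + 8))**2 = (90 + (-3 + 8))**2 = (90 + 5)**2 = 95**2 = 9025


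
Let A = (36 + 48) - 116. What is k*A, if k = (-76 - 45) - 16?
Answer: 4384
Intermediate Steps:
k = -137 (k = -121 - 16 = -137)
A = -32 (A = 84 - 116 = -32)
k*A = -137*(-32) = 4384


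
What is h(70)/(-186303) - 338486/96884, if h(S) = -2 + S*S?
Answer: -31767747545/9024889926 ≈ -3.5200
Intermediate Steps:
h(S) = -2 + S²
h(70)/(-186303) - 338486/96884 = (-2 + 70²)/(-186303) - 338486/96884 = (-2 + 4900)*(-1/186303) - 338486*1/96884 = 4898*(-1/186303) - 169243/48442 = -4898/186303 - 169243/48442 = -31767747545/9024889926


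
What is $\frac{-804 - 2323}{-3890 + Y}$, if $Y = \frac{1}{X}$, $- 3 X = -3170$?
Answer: $\frac{9912590}{12331297} \approx 0.80386$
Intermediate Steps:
$X = \frac{3170}{3}$ ($X = \left(- \frac{1}{3}\right) \left(-3170\right) = \frac{3170}{3} \approx 1056.7$)
$Y = \frac{3}{3170}$ ($Y = \frac{1}{\frac{3170}{3}} = \frac{3}{3170} \approx 0.00094637$)
$\frac{-804 - 2323}{-3890 + Y} = \frac{-804 - 2323}{-3890 + \frac{3}{3170}} = - \frac{3127}{- \frac{12331297}{3170}} = \left(-3127\right) \left(- \frac{3170}{12331297}\right) = \frac{9912590}{12331297}$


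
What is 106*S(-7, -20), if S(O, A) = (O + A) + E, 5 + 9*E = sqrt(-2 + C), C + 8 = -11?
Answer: -26288/9 + 106*I*sqrt(21)/9 ≈ -2920.9 + 53.973*I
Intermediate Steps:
C = -19 (C = -8 - 11 = -19)
E = -5/9 + I*sqrt(21)/9 (E = -5/9 + sqrt(-2 - 19)/9 = -5/9 + sqrt(-21)/9 = -5/9 + (I*sqrt(21))/9 = -5/9 + I*sqrt(21)/9 ≈ -0.55556 + 0.50918*I)
S(O, A) = -5/9 + A + O + I*sqrt(21)/9 (S(O, A) = (O + A) + (-5/9 + I*sqrt(21)/9) = (A + O) + (-5/9 + I*sqrt(21)/9) = -5/9 + A + O + I*sqrt(21)/9)
106*S(-7, -20) = 106*(-5/9 - 20 - 7 + I*sqrt(21)/9) = 106*(-248/9 + I*sqrt(21)/9) = -26288/9 + 106*I*sqrt(21)/9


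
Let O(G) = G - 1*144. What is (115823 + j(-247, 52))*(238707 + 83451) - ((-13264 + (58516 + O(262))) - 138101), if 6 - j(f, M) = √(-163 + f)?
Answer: 37315331713 - 322158*I*√410 ≈ 3.7315e+10 - 6.5232e+6*I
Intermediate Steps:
O(G) = -144 + G (O(G) = G - 144 = -144 + G)
j(f, M) = 6 - √(-163 + f)
(115823 + j(-247, 52))*(238707 + 83451) - ((-13264 + (58516 + O(262))) - 138101) = (115823 + (6 - √(-163 - 247)))*(238707 + 83451) - ((-13264 + (58516 + (-144 + 262))) - 138101) = (115823 + (6 - √(-410)))*322158 - ((-13264 + (58516 + 118)) - 138101) = (115823 + (6 - I*√410))*322158 - ((-13264 + 58634) - 138101) = (115823 + (6 - I*√410))*322158 - (45370 - 138101) = (115829 - I*√410)*322158 - 1*(-92731) = (37315238982 - 322158*I*√410) + 92731 = 37315331713 - 322158*I*√410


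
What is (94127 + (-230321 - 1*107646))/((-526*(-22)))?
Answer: -60960/2893 ≈ -21.072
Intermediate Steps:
(94127 + (-230321 - 1*107646))/((-526*(-22))) = (94127 + (-230321 - 107646))/11572 = (94127 - 337967)*(1/11572) = -243840*1/11572 = -60960/2893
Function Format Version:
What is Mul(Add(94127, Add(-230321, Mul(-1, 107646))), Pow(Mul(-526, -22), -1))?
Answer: Rational(-60960, 2893) ≈ -21.072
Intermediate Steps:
Mul(Add(94127, Add(-230321, Mul(-1, 107646))), Pow(Mul(-526, -22), -1)) = Mul(Add(94127, Add(-230321, -107646)), Pow(11572, -1)) = Mul(Add(94127, -337967), Rational(1, 11572)) = Mul(-243840, Rational(1, 11572)) = Rational(-60960, 2893)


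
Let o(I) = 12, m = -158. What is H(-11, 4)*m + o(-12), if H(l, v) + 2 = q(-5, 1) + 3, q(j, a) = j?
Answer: 644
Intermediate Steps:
H(l, v) = -4 (H(l, v) = -2 + (-5 + 3) = -2 - 2 = -4)
H(-11, 4)*m + o(-12) = -4*(-158) + 12 = 632 + 12 = 644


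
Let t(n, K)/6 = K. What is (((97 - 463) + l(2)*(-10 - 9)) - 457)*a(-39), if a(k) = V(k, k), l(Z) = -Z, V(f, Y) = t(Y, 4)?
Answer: -18840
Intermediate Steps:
t(n, K) = 6*K
V(f, Y) = 24 (V(f, Y) = 6*4 = 24)
a(k) = 24
(((97 - 463) + l(2)*(-10 - 9)) - 457)*a(-39) = (((97 - 463) + (-1*2)*(-10 - 9)) - 457)*24 = ((-366 - 2*(-19)) - 457)*24 = ((-366 + 38) - 457)*24 = (-328 - 457)*24 = -785*24 = -18840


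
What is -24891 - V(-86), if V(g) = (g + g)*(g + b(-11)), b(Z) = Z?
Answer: -41575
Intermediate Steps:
V(g) = 2*g*(-11 + g) (V(g) = (g + g)*(g - 11) = (2*g)*(-11 + g) = 2*g*(-11 + g))
-24891 - V(-86) = -24891 - 2*(-86)*(-11 - 86) = -24891 - 2*(-86)*(-97) = -24891 - 1*16684 = -24891 - 16684 = -41575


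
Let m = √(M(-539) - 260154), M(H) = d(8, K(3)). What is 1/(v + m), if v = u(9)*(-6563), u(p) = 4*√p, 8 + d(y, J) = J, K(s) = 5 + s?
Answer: -13126/1033794615 - I*√28906/2067589230 ≈ -1.2697e-5 - 8.223e-8*I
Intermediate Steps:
d(y, J) = -8 + J
M(H) = 0 (M(H) = -8 + (5 + 3) = -8 + 8 = 0)
v = -78756 (v = (4*√9)*(-6563) = (4*3)*(-6563) = 12*(-6563) = -78756)
m = 3*I*√28906 (m = √(0 - 260154) = √(-260154) = 3*I*√28906 ≈ 510.05*I)
1/(v + m) = 1/(-78756 + 3*I*√28906)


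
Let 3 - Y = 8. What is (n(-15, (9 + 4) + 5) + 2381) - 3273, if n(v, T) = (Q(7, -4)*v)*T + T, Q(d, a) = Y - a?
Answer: -604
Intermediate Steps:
Y = -5 (Y = 3 - 1*8 = 3 - 8 = -5)
Q(d, a) = -5 - a
n(v, T) = T - T*v (n(v, T) = ((-5 - 1*(-4))*v)*T + T = ((-5 + 4)*v)*T + T = (-v)*T + T = -T*v + T = T - T*v)
(n(-15, (9 + 4) + 5) + 2381) - 3273 = (((9 + 4) + 5)*(1 - 1*(-15)) + 2381) - 3273 = ((13 + 5)*(1 + 15) + 2381) - 3273 = (18*16 + 2381) - 3273 = (288 + 2381) - 3273 = 2669 - 3273 = -604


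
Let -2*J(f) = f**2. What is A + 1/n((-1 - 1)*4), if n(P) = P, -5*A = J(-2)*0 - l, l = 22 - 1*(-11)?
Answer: 259/40 ≈ 6.4750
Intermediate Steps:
J(f) = -f**2/2
l = 33 (l = 22 + 11 = 33)
A = 33/5 (A = -(-1/2*(-2)**2*0 - 1*33)/5 = -(-1/2*4*0 - 33)/5 = -(-2*0 - 33)/5 = -(0 - 33)/5 = -1/5*(-33) = 33/5 ≈ 6.6000)
A + 1/n((-1 - 1)*4) = 33/5 + 1/((-1 - 1)*4) = 33/5 + 1/(-2*4) = 33/5 + 1/(-8) = 33/5 - 1/8 = 259/40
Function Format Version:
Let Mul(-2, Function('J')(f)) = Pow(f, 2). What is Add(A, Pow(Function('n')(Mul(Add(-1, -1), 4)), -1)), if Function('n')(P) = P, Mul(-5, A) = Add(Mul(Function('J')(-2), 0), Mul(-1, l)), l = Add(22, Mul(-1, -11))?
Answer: Rational(259, 40) ≈ 6.4750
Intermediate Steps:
Function('J')(f) = Mul(Rational(-1, 2), Pow(f, 2))
l = 33 (l = Add(22, 11) = 33)
A = Rational(33, 5) (A = Mul(Rational(-1, 5), Add(Mul(Mul(Rational(-1, 2), Pow(-2, 2)), 0), Mul(-1, 33))) = Mul(Rational(-1, 5), Add(Mul(Mul(Rational(-1, 2), 4), 0), -33)) = Mul(Rational(-1, 5), Add(Mul(-2, 0), -33)) = Mul(Rational(-1, 5), Add(0, -33)) = Mul(Rational(-1, 5), -33) = Rational(33, 5) ≈ 6.6000)
Add(A, Pow(Function('n')(Mul(Add(-1, -1), 4)), -1)) = Add(Rational(33, 5), Pow(Mul(Add(-1, -1), 4), -1)) = Add(Rational(33, 5), Pow(Mul(-2, 4), -1)) = Add(Rational(33, 5), Pow(-8, -1)) = Add(Rational(33, 5), Rational(-1, 8)) = Rational(259, 40)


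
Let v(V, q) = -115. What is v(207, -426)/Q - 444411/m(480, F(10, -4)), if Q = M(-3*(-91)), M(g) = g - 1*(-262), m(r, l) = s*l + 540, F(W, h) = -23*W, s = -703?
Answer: -51283267/17358610 ≈ -2.9543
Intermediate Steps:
m(r, l) = 540 - 703*l (m(r, l) = -703*l + 540 = 540 - 703*l)
M(g) = 262 + g (M(g) = g + 262 = 262 + g)
Q = 535 (Q = 262 - 3*(-91) = 262 + 273 = 535)
v(207, -426)/Q - 444411/m(480, F(10, -4)) = -115/535 - 444411/(540 - (-16169)*10) = -115*1/535 - 444411/(540 - 703*(-230)) = -23/107 - 444411/(540 + 161690) = -23/107 - 444411/162230 = -51283267/17358610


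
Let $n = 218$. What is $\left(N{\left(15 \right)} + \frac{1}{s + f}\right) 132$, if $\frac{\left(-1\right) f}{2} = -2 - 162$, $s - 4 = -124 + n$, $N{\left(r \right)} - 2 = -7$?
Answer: $- \frac{46838}{71} \approx -659.69$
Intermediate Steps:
$N{\left(r \right)} = -5$ ($N{\left(r \right)} = 2 - 7 = -5$)
$s = 98$ ($s = 4 + \left(-124 + 218\right) = 4 + 94 = 98$)
$f = 328$ ($f = - 2 \left(-2 - 162\right) = \left(-2\right) \left(-164\right) = 328$)
$\left(N{\left(15 \right)} + \frac{1}{s + f}\right) 132 = \left(-5 + \frac{1}{98 + 328}\right) 132 = \left(-5 + \frac{1}{426}\right) 132 = \left(- \frac{2129}{426}\right) 132 = - \frac{46838}{71}$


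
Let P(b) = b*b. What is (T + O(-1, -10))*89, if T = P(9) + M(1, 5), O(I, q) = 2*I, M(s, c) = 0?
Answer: 7031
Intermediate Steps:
P(b) = b²
T = 81 (T = 9² + 0 = 81 + 0 = 81)
(T + O(-1, -10))*89 = (81 + 2*(-1))*89 = (81 - 2)*89 = 79*89 = 7031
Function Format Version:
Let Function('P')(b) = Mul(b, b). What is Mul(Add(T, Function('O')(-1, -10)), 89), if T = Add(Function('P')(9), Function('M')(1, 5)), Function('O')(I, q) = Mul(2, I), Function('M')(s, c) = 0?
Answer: 7031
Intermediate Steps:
Function('P')(b) = Pow(b, 2)
T = 81 (T = Add(Pow(9, 2), 0) = Add(81, 0) = 81)
Mul(Add(T, Function('O')(-1, -10)), 89) = Mul(Add(81, Mul(2, -1)), 89) = Mul(Add(81, -2), 89) = Mul(79, 89) = 7031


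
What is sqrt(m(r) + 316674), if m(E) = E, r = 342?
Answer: 6*sqrt(8806) ≈ 563.04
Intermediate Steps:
sqrt(m(r) + 316674) = sqrt(342 + 316674) = sqrt(317016) = 6*sqrt(8806)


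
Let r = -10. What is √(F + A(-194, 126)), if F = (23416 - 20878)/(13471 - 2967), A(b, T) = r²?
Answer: √691253797/2626 ≈ 10.012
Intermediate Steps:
A(b, T) = 100 (A(b, T) = (-10)² = 100)
F = 1269/5252 (F = 2538/10504 = 2538*(1/10504) = 1269/5252 ≈ 0.24162)
√(F + A(-194, 126)) = √(1269/5252 + 100) = √(526469/5252) = √691253797/2626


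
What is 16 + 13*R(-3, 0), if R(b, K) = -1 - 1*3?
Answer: -36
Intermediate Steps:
R(b, K) = -4 (R(b, K) = -1 - 3 = -4)
16 + 13*R(-3, 0) = 16 + 13*(-4) = 16 - 52 = -36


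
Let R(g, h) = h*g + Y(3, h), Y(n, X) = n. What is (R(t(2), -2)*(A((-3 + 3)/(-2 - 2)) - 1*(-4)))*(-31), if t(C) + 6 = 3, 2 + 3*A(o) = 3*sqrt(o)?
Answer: 0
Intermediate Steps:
A(o) = -2/3 + sqrt(o) (A(o) = -2/3 + (3*sqrt(o))/3 = -2/3 + sqrt(o))
t(C) = -3 (t(C) = -6 + 3 = -3)
R(g, h) = 3 + g*h (R(g, h) = h*g + 3 = g*h + 3 = 3 + g*h)
(R(t(2), -2)*(A((-3 + 3)/(-2 - 2)) - 1*(-4)))*(-31) = ((3 - 3*(-2))*((-2/3 + sqrt((-3 + 3)/(-2 - 2))) - 1*(-4)))*(-31) = ((3 + 6)*((-2/3 + sqrt(0/(-4))) + 4))*(-31) = (9*((-2/3 + sqrt(0*(-1/4))) + 4))*(-31) = (9*((-2/3 + sqrt(0)) + 4))*(-31) = (9*((-2/3 + 0) + 4))*(-31) = (9*(-2/3 + 4))*(-31) = (9*(10/3))*(-31) = 30*(-31) = -930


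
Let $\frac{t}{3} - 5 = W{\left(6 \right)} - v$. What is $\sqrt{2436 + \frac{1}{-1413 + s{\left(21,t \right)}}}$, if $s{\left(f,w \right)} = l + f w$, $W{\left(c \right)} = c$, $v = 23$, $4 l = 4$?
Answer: $\frac{\sqrt{2862435874}}{1084} \approx 49.356$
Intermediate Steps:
$l = 1$ ($l = \frac{1}{4} \cdot 4 = 1$)
$t = -36$ ($t = 15 + 3 \left(6 - 23\right) = 15 + 3 \left(-17\right) = 15 - 51 = -36$)
$s{\left(f,w \right)} = 1 + f w$
$\sqrt{2436 + \frac{1}{-1413 + s{\left(21,t \right)}}} = \sqrt{2436 + \frac{1}{-1413 + \left(1 + 21 \left(-36\right)\right)}} = \sqrt{2436 + \frac{1}{-1413 + \left(1 - 756\right)}} = \sqrt{2436 + \frac{1}{-1413 - 755}} = \sqrt{2436 + \frac{1}{-2168}} = \sqrt{2436 - \frac{1}{2168}} = \sqrt{\frac{5281247}{2168}} = \frac{\sqrt{2862435874}}{1084}$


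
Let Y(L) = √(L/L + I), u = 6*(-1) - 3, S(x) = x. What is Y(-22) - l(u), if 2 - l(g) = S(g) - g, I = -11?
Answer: -2 + I*√10 ≈ -2.0 + 3.1623*I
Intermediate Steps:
u = -9 (u = -6 - 3 = -9)
l(g) = 2 (l(g) = 2 - (g - g) = 2 - 1*0 = 2 + 0 = 2)
Y(L) = I*√10 (Y(L) = √(L/L - 11) = √(1 - 11) = √(-10) = I*√10)
Y(-22) - l(u) = I*√10 - 1*2 = I*√10 - 2 = -2 + I*√10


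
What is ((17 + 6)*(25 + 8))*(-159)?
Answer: -120681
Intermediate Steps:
((17 + 6)*(25 + 8))*(-159) = (23*33)*(-159) = 759*(-159) = -120681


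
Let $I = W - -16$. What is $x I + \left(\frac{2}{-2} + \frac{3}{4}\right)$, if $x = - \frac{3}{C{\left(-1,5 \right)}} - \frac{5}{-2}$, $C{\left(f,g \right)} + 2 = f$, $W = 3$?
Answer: $\frac{265}{4} \approx 66.25$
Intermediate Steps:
$C{\left(f,g \right)} = -2 + f$
$I = 19$ ($I = 3 - -16 = 3 + 16 = 19$)
$x = \frac{7}{2}$ ($x = - \frac{3}{-2 - 1} - \frac{5}{-2} = - \frac{3}{-3} - - \frac{5}{2} = \left(-3\right) \left(- \frac{1}{3}\right) + \frac{5}{2} = 1 + \frac{5}{2} = \frac{7}{2} \approx 3.5$)
$x I + \left(\frac{2}{-2} + \frac{3}{4}\right) = \frac{7}{2} \cdot 19 + \left(\frac{2}{-2} + \frac{3}{4}\right) = \frac{133}{2} + \left(2 \left(- \frac{1}{2}\right) + 3 \cdot \frac{1}{4}\right) = \frac{133}{2} + \left(-1 + \frac{3}{4}\right) = \frac{133}{2} - \frac{1}{4} = \frac{265}{4}$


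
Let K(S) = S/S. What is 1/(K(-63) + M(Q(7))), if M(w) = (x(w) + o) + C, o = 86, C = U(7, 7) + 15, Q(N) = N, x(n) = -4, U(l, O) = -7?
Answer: 1/91 ≈ 0.010989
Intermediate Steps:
K(S) = 1
C = 8 (C = -7 + 15 = 8)
M(w) = 90 (M(w) = (-4 + 86) + 8 = 82 + 8 = 90)
1/(K(-63) + M(Q(7))) = 1/(1 + 90) = 1/91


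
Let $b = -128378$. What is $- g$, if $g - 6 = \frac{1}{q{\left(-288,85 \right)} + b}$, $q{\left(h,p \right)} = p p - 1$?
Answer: $- \frac{726923}{121154} \approx -6.0$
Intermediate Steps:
$q{\left(h,p \right)} = -1 + p^{2}$ ($q{\left(h,p \right)} = p^{2} - 1 = -1 + p^{2}$)
$g = \frac{726923}{121154}$ ($g = 6 + \frac{1}{\left(-1 + 85^{2}\right) - 128378} = 6 + \frac{1}{\left(-1 + 7225\right) - 128378} = 6 + \frac{1}{7224 - 128378} = 6 + \frac{1}{-121154} = 6 - \frac{1}{121154} = \frac{726923}{121154} \approx 6.0$)
$- g = \left(-1\right) \frac{726923}{121154} = - \frac{726923}{121154}$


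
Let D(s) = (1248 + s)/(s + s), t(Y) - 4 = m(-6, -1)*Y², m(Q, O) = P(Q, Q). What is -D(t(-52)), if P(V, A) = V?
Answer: -3743/8110 ≈ -0.46153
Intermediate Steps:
m(Q, O) = Q
t(Y) = 4 - 6*Y²
D(s) = (1248 + s)/(2*s) (D(s) = (1248 + s)/((2*s)) = (1248 + s)*(1/(2*s)) = (1248 + s)/(2*s))
-D(t(-52)) = -(1248 + (4 - 6*(-52)²))/(2*(4 - 6*(-52)²)) = -(1248 + (4 - 6*2704))/(2*(4 - 6*2704)) = -(1248 + (4 - 16224))/(2*(4 - 16224)) = -(1248 - 16220)/(2*(-16220)) = -(-1)*(-14972)/(2*16220) = -1*3743/8110 = -3743/8110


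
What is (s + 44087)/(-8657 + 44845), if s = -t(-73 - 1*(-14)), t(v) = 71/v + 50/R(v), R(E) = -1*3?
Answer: 3903281/3202638 ≈ 1.2188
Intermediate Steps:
R(E) = -3
t(v) = -50/3 + 71/v (t(v) = 71/v + 50/(-3) = 71/v + 50*(-⅓) = 71/v - 50/3 = -50/3 + 71/v)
s = 3163/177 (s = -(-50/3 + 71/(-73 - 1*(-14))) = -(-50/3 + 71/(-73 + 14)) = -(-50/3 + 71/(-59)) = -(-50/3 + 71*(-1/59)) = -(-50/3 - 71/59) = -1*(-3163/177) = 3163/177 ≈ 17.870)
(s + 44087)/(-8657 + 44845) = (3163/177 + 44087)/(-8657 + 44845) = (7806562/177)/36188 = (7806562/177)*(1/36188) = 3903281/3202638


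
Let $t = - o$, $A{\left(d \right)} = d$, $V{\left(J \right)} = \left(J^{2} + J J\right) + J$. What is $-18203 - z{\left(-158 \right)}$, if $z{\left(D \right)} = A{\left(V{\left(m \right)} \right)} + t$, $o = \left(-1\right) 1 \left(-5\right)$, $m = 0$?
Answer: $-18198$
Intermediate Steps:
$V{\left(J \right)} = J + 2 J^{2}$ ($V{\left(J \right)} = \left(J^{2} + J^{2}\right) + J = 2 J^{2} + J = J + 2 J^{2}$)
$o = 5$ ($o = \left(-1\right) \left(-5\right) = 5$)
$t = -5$ ($t = \left(-1\right) 5 = -5$)
$z{\left(D \right)} = -5$ ($z{\left(D \right)} = 0 \left(1 + 2 \cdot 0\right) - 5 = 0 \left(1 + 0\right) - 5 = 0 \cdot 1 - 5 = 0 - 5 = -5$)
$-18203 - z{\left(-158 \right)} = -18203 - -5 = -18203 + 5 = -18198$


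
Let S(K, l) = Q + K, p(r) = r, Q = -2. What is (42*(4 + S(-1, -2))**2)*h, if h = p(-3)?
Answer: -126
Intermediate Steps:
S(K, l) = -2 + K
h = -3
(42*(4 + S(-1, -2))**2)*h = (42*(4 + (-2 - 1))**2)*(-3) = (42*(4 - 3)**2)*(-3) = (42*1**2)*(-3) = (42*1)*(-3) = 42*(-3) = -126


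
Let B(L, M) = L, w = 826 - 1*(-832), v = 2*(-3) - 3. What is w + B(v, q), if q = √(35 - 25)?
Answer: 1649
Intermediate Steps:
v = -9 (v = -6 - 3 = -9)
q = √10 ≈ 3.1623
w = 1658 (w = 826 + 832 = 1658)
w + B(v, q) = 1658 - 9 = 1649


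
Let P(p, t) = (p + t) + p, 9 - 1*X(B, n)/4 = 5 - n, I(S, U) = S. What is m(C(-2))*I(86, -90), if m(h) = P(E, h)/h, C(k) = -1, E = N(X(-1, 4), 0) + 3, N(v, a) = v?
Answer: -5934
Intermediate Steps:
X(B, n) = 16 + 4*n (X(B, n) = 36 - 4*(5 - n) = 36 + (-20 + 4*n) = 16 + 4*n)
E = 35 (E = (16 + 4*4) + 3 = (16 + 16) + 3 = 32 + 3 = 35)
P(p, t) = t + 2*p
m(h) = (70 + h)/h (m(h) = (h + 2*35)/h = (h + 70)/h = (70 + h)/h)
m(C(-2))*I(86, -90) = ((70 - 1)/(-1))*86 = -1*69*86 = -69*86 = -5934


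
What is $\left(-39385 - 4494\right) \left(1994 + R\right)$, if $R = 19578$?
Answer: $-946557788$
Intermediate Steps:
$\left(-39385 - 4494\right) \left(1994 + R\right) = \left(-39385 - 4494\right) \left(1994 + 19578\right) = \left(-43879\right) 21572 = -946557788$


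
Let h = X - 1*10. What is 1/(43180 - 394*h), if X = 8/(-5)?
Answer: 5/238752 ≈ 2.0942e-5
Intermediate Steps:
X = -8/5 (X = 8*(-1/5) = -8/5 ≈ -1.6000)
h = -58/5 (h = -8/5 - 1*10 = -8/5 - 10 = -58/5 ≈ -11.600)
1/(43180 - 394*h) = 1/(43180 - 394*(-58/5)) = 1/(43180 + 22852/5) = 1/(238752/5) = 5/238752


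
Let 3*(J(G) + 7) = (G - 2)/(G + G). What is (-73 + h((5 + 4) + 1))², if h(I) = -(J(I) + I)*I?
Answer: 97969/9 ≈ 10885.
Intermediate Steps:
J(G) = -7 + (-2 + G)/(6*G) (J(G) = -7 + ((G - 2)/(G + G))/3 = -7 + ((-2 + G)/((2*G)))/3 = -7 + ((-2 + G)*(1/(2*G)))/3 = -7 + ((-2 + G)/(2*G))/3 = -7 + (-2 + G)/(6*G))
h(I) = -I*(I + (-2 - 41*I)/(6*I)) (h(I) = -((-2 - 41*I)/(6*I) + I)*I = -(I + (-2 - 41*I)/(6*I))*I = -I*(I + (-2 - 41*I)/(6*I)))
(-73 + h((5 + 4) + 1))² = (-73 + (⅓ - ((5 + 4) + 1)² + 41*((5 + 4) + 1)/6))² = (-73 + (⅓ - (9 + 1)² + 41*(9 + 1)/6))² = (-73 + (⅓ - 1*10² + (41/6)*10))² = (-73 + (⅓ - 1*100 + 205/3))² = (-73 + (⅓ - 100 + 205/3))² = (-73 - 94/3)² = (-313/3)² = 97969/9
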